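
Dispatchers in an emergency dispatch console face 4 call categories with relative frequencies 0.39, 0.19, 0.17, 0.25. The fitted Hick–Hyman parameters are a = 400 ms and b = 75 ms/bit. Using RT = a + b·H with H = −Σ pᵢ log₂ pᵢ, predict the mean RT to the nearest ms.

Entropy contributions −pᵢ log₂ pᵢ: 0.5298, 0.4552, 0.4346, 0.5000; sum H = 1.9196 bits.
RT = a + bH = 400 + 75·1.9196 = 543.97 ms.

544 ms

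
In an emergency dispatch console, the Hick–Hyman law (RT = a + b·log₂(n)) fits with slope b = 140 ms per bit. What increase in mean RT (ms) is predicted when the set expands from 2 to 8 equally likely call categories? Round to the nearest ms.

280 ms

Only the slope matters, since a is common to both: ΔRT = b·log₂(n₂/n₁).
log₂(8) − log₂(2) = log₂(8/2) = log₂(4) = 2.
ΔRT = 140 × 2.0000 = 280.000 ms.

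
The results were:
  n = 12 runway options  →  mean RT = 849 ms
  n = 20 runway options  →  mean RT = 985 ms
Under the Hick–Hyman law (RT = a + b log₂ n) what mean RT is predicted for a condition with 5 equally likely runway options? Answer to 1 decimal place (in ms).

615.9 ms

Solve the two-equation system in a and b:
  b = (985 − 849) / (log₂ 20 − log₂ 12) = 136 / (4.3219 − 3.5850) = 184.541 ms/bit
  a = 849 − 184.541 × 3.5850 = 187.429 ms
Then RT(5) = 187.429 + 184.541 × log₂ 5 = 187.429 + 184.541 × 2.3219 ≈ 615.919 ms.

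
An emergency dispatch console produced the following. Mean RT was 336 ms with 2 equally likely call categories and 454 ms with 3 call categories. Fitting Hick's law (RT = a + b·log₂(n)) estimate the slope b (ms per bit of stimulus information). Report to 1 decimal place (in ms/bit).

b = (RT₂ − RT₁)/(log₂ n₂ − log₂ n₁) = (454 − 336)/(1.5850 − 1) = 201.722 ms/bit.

201.7 ms/bit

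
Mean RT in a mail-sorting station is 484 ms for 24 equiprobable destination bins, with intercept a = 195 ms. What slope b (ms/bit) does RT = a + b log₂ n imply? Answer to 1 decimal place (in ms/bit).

24 alternatives carry log₂ 24 = 4.5850 bits; the choice cost is 484 − 195 = 289 ms, so b = 289/4.5850 = 63.032 ms/bit.

63.0 ms/bit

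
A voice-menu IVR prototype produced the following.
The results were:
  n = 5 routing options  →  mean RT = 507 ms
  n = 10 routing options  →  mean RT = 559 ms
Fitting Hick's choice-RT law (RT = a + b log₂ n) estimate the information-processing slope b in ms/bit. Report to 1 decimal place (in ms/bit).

Slope: b = (559 − 507) / (log₂ 10 − log₂ 5) = 52/1.0000 = 52.000 ms/bit.

52.0 ms/bit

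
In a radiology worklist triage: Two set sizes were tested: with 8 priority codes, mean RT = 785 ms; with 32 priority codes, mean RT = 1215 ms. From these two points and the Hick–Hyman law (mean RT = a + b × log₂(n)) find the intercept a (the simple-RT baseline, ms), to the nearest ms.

The slope on a log₂ axis is (1215 − 785) / (5 − 3) = 215 ms/bit.
Intercept: a = 785 − 215·log₂(8) = 140.000 ms.

140 ms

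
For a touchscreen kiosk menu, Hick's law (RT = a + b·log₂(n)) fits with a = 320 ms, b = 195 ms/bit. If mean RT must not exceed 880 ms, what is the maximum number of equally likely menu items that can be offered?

195·log₂ n ≤ 880 − 320 = 560, giving log₂ n ≤ 2.8718 and n ≤ 7.320. The largest whole number is 7.

7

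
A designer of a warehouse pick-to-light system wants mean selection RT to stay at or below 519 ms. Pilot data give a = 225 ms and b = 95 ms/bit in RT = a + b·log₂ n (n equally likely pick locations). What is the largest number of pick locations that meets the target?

Set 225 + 95·log₂ n ≤ 519 → log₂ n ≤ (519 − 225)/95 = 3.0947.
So n ≤ 2^3.0947 = 8.543; the largest integer n is 8.

8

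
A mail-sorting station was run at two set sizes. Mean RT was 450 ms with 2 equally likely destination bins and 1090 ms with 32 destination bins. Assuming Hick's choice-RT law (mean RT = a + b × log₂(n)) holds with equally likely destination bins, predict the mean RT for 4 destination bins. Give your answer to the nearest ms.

610 ms

With log₂ n on the abscissa the relation is linear; from the two conditions:
  b = (1090 − 450) / (log₂ 32 − log₂ 2) = 640 / (5 − 1) = 160 ms/bit
  a = 450 − 160 × 1 = 290 ms
Then RT(4) = 290 + 160 × log₂ 4 = 290 + 160 × 2 ≈ 610.000 ms.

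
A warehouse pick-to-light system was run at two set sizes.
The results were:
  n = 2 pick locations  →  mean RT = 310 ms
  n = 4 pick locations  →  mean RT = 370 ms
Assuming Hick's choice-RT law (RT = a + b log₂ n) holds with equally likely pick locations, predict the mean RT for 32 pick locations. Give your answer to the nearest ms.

Fit slope and intercept:
  b = (370 − 310) / (log₂ 4 − log₂ 2) = 60 / (2 − 1) = 60 ms/bit
  a = 310 − 60 × 1 = 250 ms
Then RT(32) = 250 + 60 × log₂ 32 = 250 + 60 × 5 ≈ 550.000 ms.

550 ms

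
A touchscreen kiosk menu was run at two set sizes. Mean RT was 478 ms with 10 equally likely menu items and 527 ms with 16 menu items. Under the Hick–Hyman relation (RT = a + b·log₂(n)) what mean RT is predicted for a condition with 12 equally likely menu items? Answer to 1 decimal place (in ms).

497.0 ms

RT is linear in log₂ n, so two points fix the line:
  b = (527 − 478) / (log₂ 16 − log₂ 10) = 49 / (4 − 3.3219) = 72.264 ms/bit
  a = 478 − 72.264 × 3.3219 = 237.945 ms
Then RT(12) = 237.945 + 72.264 × log₂ 12 = 237.945 + 72.264 × 3.5850 ≈ 497.008 ms.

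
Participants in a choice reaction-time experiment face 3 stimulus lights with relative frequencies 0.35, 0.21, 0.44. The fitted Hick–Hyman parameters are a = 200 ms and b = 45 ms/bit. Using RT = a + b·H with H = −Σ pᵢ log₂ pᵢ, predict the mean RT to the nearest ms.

269 ms

Entropy contributions −pᵢ log₂ pᵢ: 0.5301, 0.4728, 0.5211; sum H = 1.5241 bits.
RT = a + bH = 200 + 45·1.5241 = 268.58 ms.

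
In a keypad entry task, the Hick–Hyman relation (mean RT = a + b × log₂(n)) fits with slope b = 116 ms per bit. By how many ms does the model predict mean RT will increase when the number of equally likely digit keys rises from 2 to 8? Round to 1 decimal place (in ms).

232.0 ms

ΔRT = (a + b log₂ n₂) − (a + b log₂ n₁) = b·(log₂ n₂ − log₂ n₁).
log₂(8) − log₂(2) = log₂(8/2) = log₂(4) = 2.
ΔRT = 116 × 2.0000 = 232.000 ms.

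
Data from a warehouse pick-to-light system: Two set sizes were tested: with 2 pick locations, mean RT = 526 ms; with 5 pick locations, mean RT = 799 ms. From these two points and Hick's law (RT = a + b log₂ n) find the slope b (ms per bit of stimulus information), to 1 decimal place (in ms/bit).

206.5 ms/bit

The slope on a log₂ axis is (799 − 526) / (2.3219 − 1) = 206.517 ms/bit.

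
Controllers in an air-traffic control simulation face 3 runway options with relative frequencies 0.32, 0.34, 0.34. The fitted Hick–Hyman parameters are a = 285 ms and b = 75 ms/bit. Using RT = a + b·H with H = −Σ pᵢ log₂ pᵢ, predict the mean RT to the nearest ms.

404 ms

Entropy contributions −pᵢ log₂ pᵢ: 0.5260, 0.5292, 0.5292; sum H = 1.5844 bits.
RT = a + bH = 285 + 75·1.5844 = 403.83 ms.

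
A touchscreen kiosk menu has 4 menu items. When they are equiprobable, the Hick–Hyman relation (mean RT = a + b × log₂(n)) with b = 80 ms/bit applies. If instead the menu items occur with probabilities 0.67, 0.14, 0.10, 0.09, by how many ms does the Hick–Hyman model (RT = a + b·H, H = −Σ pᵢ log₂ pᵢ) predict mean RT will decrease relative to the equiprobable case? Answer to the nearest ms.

46 ms

The RT saving is b·ΔH. Equiprobable H₀ = log₂(4) = 2.0000 bits; with the given probabilities H = 1.4291 bits.
b·(H₀ − H) = 80 × (2.0000 − 1.4291) = 45.68 ms.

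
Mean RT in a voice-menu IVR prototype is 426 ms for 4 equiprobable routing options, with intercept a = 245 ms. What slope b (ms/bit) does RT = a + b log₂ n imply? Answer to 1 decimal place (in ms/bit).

4 alternatives carry log₂ 4 = 2 bits; the choice cost is 426 − 245 = 181 ms, so b = 181/2 = 90.500 ms/bit.

90.5 ms/bit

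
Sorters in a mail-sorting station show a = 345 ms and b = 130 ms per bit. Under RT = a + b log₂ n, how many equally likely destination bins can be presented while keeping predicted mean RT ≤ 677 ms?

Information budget: (677 − 345)/130 = 2.5538 bits, so n ≤ 2^2.5538 = 5.872 → at most 5.

5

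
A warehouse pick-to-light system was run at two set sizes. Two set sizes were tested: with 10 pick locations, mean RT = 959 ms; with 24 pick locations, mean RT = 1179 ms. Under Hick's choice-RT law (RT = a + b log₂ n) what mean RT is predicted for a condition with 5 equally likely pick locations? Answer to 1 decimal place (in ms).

784.8 ms

Solve the two-equation system in a and b:
  b = (1179 − 959) / (log₂ 24 − log₂ 10) = 220 / (4.5850 − 3.3219) = 174.184 ms/bit
  a = 959 − 174.184 × 3.3219 = 380.374 ms
Then RT(5) = 380.374 + 174.184 × log₂ 5 = 380.374 + 174.184 × 2.3219 ≈ 784.816 ms.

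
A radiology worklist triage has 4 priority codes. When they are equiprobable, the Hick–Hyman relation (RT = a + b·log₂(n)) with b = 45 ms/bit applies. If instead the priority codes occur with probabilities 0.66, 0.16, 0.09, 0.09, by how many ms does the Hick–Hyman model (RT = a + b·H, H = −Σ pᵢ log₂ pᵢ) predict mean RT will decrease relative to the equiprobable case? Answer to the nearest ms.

25 ms

Equiprobable entropy H₀ = log₂ 4 = 2.0000 bits.
Skewed entropy H = −Σ pᵢ log₂ pᵢ = 1.4440 bits.
ΔRT = b·(H₀ − H) = 45 × 0.5560 = 25.02 ms.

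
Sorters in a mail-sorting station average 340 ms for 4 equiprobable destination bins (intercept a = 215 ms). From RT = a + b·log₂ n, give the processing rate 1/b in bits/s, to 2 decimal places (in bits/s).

16.00 bits/s

b = (340 − 215)/log₂ 4 = 125/2 = 62.500 ms per bit = 0.06250 s/bit; the reciprocal is 16.000 bits/s.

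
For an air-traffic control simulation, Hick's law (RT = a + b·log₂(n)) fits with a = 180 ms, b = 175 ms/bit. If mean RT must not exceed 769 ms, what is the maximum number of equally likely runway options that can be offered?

Set 180 + 175·log₂ n ≤ 769 → log₂ n ≤ (769 − 180)/175 = 3.3657.
So n ≤ 2^3.3657 = 10.308; the largest integer n is 10.

10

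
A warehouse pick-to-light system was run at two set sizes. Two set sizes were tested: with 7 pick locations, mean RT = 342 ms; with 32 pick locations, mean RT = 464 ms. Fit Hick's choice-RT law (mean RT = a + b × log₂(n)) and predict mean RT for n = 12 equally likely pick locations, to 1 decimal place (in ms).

RT is linear in log₂ n, so two points fix the line:
  b = (464 − 342) / (log₂ 32 − log₂ 7) = 122 / (5 − 2.8074) = 55.641 ms/bit
  a = 342 − 55.641 × 2.8074 = 185.797 ms
Then RT(12) = 185.797 + 55.641 × log₂ 12 = 185.797 + 55.641 × 3.5850 ≈ 385.267 ms.

385.3 ms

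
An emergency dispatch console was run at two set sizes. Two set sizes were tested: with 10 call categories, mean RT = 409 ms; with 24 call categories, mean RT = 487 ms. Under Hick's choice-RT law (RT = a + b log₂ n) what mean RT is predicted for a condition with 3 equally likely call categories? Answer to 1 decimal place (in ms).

Fit slope and intercept:
  b = (487 − 409) / (log₂ 24 − log₂ 10) = 78 / (4.5850 − 3.3219) = 61.756 ms/bit
  a = 409 − 61.756 × 3.3219 = 203.851 ms
Then RT(3) = 203.851 + 61.756 × log₂ 3 = 203.851 + 61.756 × 1.5850 ≈ 301.732 ms.

301.7 ms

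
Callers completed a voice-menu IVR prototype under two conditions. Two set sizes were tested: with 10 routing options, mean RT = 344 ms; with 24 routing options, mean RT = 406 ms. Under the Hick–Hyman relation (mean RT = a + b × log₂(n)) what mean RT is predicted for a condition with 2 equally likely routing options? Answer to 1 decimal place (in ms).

230.0 ms

With log₂ n on the abscissa the relation is linear; from the two conditions:
  b = (406 − 344) / (log₂ 24 − log₂ 10) = 62 / (4.5850 − 3.3219) = 49.088 ms/bit
  a = 344 − 49.088 × 3.3219 = 180.933 ms
Then RT(2) = 180.933 + 49.088 × log₂ 2 = 180.933 + 49.088 × 1 ≈ 230.021 ms.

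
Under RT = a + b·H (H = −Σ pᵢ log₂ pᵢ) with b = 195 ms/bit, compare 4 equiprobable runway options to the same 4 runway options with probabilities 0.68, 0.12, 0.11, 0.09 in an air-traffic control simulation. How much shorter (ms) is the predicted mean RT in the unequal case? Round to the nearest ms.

Equiprobable entropy H₀ = log₂ 4 = 2.0000 bits.
Skewed entropy H = −Σ pᵢ log₂ pᵢ = 1.4084 bits.
ΔRT = b·(H₀ − H) = 195 × 0.5916 = 115.37 ms.

115 ms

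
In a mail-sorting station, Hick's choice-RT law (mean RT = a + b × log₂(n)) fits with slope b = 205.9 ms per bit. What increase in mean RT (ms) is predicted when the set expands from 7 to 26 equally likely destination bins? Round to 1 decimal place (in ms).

Only the slope matters, since a is common to both: ΔRT = b·log₂(n₂/n₁).
log₂(26) − log₂(7) = 4.7004 − 2.8074 = 1.8931.
ΔRT = 205.9 × 1.8931 = 389.786 ms.

389.8 ms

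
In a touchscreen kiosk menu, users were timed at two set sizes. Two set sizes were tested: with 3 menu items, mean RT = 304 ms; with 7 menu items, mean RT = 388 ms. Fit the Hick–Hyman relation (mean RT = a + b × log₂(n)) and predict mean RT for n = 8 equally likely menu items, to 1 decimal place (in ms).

401.2 ms

Solve the two-equation system in a and b:
  b = (388 − 304) / (log₂ 7 − log₂ 3) = 84 / (2.8074 − 1.5850) = 68.718 ms/bit
  a = 304 − 68.718 × 1.5850 = 195.085 ms
Then RT(8) = 195.085 + 68.718 × log₂ 8 = 195.085 + 68.718 × 3 ≈ 401.238 ms.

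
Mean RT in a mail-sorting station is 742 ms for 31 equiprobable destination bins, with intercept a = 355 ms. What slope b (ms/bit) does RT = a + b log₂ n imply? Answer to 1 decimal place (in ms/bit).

b = (742 − 355) / log₂(31) = 387 / 4.9542 = 78.116 ms/bit.

78.1 ms/bit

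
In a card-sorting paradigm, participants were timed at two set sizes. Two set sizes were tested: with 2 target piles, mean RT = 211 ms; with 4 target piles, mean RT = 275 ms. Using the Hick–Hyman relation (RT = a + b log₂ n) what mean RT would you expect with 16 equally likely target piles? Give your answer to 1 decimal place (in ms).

403.0 ms

Solve the two-equation system in a and b:
  b = (275 − 211) / (log₂ 4 − log₂ 2) = 64 / (2 − 1) = 64.000 ms/bit
  a = 211 − 64.000 × 1 = 147.000 ms
Then RT(16) = 147.000 + 64.000 × log₂ 16 = 147.000 + 64.000 × 4 ≈ 403.000 ms.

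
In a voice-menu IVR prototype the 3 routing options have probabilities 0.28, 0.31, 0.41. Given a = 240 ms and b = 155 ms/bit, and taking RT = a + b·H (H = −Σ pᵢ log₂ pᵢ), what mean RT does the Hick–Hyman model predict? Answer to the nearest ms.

483 ms

Entropy contributions −pᵢ log₂ pᵢ: 0.5142, 0.5238, 0.5274; sum H = 1.5654 bits.
RT = a + bH = 240 + 155·1.5654 = 482.64 ms.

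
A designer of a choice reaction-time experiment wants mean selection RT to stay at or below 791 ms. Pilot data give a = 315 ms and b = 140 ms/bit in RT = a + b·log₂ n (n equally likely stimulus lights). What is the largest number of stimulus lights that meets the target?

Information budget: (791 − 315)/140 = 3.4000 bits, so n ≤ 2^3.4000 = 10.556 → at most 10.

10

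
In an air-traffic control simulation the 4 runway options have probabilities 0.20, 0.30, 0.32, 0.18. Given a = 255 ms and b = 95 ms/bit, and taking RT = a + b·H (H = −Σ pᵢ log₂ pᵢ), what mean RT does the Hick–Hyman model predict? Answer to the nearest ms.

H = 0.20·log₂(1/0.20) + 0.30·log₂(1/0.30) + 0.32·log₂(1/0.32) + 0.18·log₂(1/0.18) = 1.9568 bits.
RT = 255 + 95 × 1.9568 = 440.90 ms.

441 ms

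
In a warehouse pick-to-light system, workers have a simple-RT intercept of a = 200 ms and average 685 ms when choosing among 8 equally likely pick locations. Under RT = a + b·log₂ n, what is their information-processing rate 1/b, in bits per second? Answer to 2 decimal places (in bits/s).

b = (685 − 200)/log₂ 8 = 485/3 = 161.667 ms per bit = 0.16167 s/bit; the reciprocal is 6.186 bits/s.

6.19 bits/s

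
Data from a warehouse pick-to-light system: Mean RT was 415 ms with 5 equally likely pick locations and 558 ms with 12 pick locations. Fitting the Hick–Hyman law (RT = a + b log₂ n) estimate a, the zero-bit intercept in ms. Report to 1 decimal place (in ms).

152.1 ms

The slope on a log₂ axis is (558 − 415) / (3.5850 − 2.3219) = 113.219 ms/bit.
a = RT₁ − b·log₂ n₁ = 415 − 113.219 × 2.3219 = 152.113 ms.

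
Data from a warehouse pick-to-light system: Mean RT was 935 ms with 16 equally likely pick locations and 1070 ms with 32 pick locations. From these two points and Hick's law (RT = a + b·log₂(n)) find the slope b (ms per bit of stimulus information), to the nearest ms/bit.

The slope on a log₂ axis is (1070 − 935) / (5 − 4) = 135 ms/bit.

135 ms/bit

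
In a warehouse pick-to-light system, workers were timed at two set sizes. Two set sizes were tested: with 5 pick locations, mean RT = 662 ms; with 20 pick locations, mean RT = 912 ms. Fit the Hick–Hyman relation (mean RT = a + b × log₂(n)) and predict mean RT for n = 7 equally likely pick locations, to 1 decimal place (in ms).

RT is linear in log₂ n, so two points fix the line:
  b = (912 − 662) / (log₂ 20 − log₂ 5) = 250 / (4.3219 − 2.3219) = 125.000 ms/bit
  a = 662 − 125.000 × 2.3219 = 371.759 ms
Then RT(7) = 371.759 + 125.000 × log₂ 7 = 371.759 + 125.000 × 2.8074 ≈ 722.678 ms.

722.7 ms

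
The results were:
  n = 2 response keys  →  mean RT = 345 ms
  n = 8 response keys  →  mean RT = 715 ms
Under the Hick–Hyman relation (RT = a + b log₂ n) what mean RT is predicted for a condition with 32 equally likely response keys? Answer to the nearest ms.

RT is linear in log₂ n, so two points fix the line:
  b = (715 − 345) / (log₂ 8 − log₂ 2) = 370 / (3 − 1) = 185 ms/bit
  a = 345 − 185 × 1 = 160 ms
Then RT(32) = 160 + 185 × log₂ 32 = 160 + 185 × 5 ≈ 1085.000 ms.

1085 ms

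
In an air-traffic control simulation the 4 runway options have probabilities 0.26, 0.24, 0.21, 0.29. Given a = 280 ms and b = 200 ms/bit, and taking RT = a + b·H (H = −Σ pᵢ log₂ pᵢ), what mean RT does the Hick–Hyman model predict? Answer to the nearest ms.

H = 0.26·log₂(1/0.26) + 0.24·log₂(1/0.24) + 0.21·log₂(1/0.21) + 0.29·log₂(1/0.29) = 1.9901 bits.
RT = 280 + 200 × 1.9901 = 678.03 ms.

678 ms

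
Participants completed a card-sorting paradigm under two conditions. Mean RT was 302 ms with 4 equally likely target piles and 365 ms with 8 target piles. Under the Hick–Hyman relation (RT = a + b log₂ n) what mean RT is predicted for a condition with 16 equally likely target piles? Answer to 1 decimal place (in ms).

RT is linear in log₂ n, so two points fix the line:
  b = (365 − 302) / (log₂ 8 − log₂ 4) = 63 / (3 − 2) = 63.000 ms/bit
  a = 302 − 63.000 × 2 = 176.000 ms
Then RT(16) = 176.000 + 63.000 × log₂ 16 = 176.000 + 63.000 × 4 ≈ 428.000 ms.

428.0 ms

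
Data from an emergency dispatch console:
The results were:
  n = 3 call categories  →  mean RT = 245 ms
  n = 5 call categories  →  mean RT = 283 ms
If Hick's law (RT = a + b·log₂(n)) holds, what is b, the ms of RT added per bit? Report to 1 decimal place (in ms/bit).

Slope: b = (283 − 245) / (log₂ 5 − log₂ 3) = 38/0.7370 = 51.563 ms/bit.

51.6 ms/bit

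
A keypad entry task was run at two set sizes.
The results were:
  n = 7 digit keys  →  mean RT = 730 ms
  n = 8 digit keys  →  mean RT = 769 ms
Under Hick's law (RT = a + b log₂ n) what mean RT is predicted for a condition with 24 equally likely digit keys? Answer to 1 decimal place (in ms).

1089.9 ms

Solve the two-equation system in a and b:
  b = (769 − 730) / (log₂ 8 − log₂ 7) = 39 / (3 − 2.8074) = 202.445 ms/bit
  a = 730 − 202.445 × 2.8074 = 161.666 ms
Then RT(24) = 161.666 + 202.445 × log₂ 24 = 161.666 + 202.445 × 4.5850 ≈ 1089.867 ms.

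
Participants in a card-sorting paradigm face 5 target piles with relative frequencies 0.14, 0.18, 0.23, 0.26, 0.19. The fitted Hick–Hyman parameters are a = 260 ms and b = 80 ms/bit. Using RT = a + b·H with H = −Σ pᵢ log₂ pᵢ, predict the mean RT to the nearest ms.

443 ms

H = 0.14·log₂(1/0.14) + 0.18·log₂(1/0.18) + 0.23·log₂(1/0.23) + 0.26·log₂(1/0.26) + 0.19·log₂(1/0.19) = 2.2906 bits.
RT = 260 + 80 × 2.2906 = 443.25 ms.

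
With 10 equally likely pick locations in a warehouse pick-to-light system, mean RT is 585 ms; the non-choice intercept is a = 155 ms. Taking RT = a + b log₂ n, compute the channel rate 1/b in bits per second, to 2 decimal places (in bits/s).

7.73 bits/s

b = (585 − 155)/log₂ 10 = 430/3.3219 = 129.443 ms per bit = 0.12944 s/bit; the reciprocal is 7.725 bits/s.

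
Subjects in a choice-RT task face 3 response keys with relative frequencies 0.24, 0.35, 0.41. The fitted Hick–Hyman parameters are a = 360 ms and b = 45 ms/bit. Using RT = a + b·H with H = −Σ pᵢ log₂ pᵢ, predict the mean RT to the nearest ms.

430 ms

Entropy contributions −pᵢ log₂ pᵢ: 0.4941, 0.5301, 0.5274; sum H = 1.5516 bits.
RT = a + bH = 360 + 45·1.5516 = 429.82 ms.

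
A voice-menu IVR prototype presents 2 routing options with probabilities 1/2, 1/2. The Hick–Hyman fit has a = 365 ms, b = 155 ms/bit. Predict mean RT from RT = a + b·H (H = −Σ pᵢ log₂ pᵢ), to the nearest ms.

520 ms

Each term −pᵢ log₂ pᵢ: 0.5·1 + 0.5·1; summed, H = 1.000 bits.
Mean RT = a + bH = 365 + 155·1.000 = 520.00 ms.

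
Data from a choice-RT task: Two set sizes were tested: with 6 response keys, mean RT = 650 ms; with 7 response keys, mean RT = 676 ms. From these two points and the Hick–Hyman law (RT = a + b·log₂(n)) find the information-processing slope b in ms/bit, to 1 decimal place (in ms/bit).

The slope on a log₂ axis is (676 − 650) / (2.8074 − 2.5850) = 116.910 ms/bit.

116.9 ms/bit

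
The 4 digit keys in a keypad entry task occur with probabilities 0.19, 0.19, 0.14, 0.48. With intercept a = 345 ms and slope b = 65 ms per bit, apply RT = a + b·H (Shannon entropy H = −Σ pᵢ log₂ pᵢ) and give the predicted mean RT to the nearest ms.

Entropy contributions −pᵢ log₂ pᵢ: 0.4552, 0.4552, 0.3971, 0.5083; sum H = 1.8158 bits.
RT = a + bH = 345 + 65·1.8158 = 463.03 ms.

463 ms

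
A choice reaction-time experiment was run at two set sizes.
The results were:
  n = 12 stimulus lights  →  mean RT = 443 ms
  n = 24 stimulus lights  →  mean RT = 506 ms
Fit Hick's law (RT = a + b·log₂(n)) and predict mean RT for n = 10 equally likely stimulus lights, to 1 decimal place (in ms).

426.4 ms

Solve the two-equation system in a and b:
  b = (506 − 443) / (log₂ 24 − log₂ 12) = 63 / (4.5850 − 3.5850) = 63.000 ms/bit
  a = 443 − 63.000 × 3.5850 = 217.147 ms
Then RT(10) = 217.147 + 63.000 × log₂ 10 = 217.147 + 63.000 × 3.3219 ≈ 426.429 ms.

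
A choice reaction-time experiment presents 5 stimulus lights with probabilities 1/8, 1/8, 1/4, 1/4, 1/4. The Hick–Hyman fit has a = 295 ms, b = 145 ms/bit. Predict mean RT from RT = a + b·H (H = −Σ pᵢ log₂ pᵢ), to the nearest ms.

621 ms

H = −Σ pᵢ log₂ pᵢ = 0.125·3 + 0.125·3 + 0.25·2 + 0.25·2 + 0.25·2 = 2.250 bits.
RT = 295 + 145 × 2.250 = 621.25 ms.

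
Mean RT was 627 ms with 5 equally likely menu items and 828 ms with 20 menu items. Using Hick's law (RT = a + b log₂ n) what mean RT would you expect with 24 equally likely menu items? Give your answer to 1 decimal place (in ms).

Solve the two-equation system in a and b:
  b = (828 − 627) / (log₂ 20 − log₂ 5) = 201 / (4.3219 − 2.3219) = 100.500 ms/bit
  a = 627 − 100.500 × 2.3219 = 393.646 ms
Then RT(24) = 393.646 + 100.500 × log₂ 24 = 393.646 + 100.500 × 4.5850 ≈ 854.435 ms.

854.4 ms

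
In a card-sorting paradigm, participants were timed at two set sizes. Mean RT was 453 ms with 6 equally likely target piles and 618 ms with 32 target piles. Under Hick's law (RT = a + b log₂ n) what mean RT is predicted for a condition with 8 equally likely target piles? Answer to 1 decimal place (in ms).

481.4 ms

Fit slope and intercept:
  b = (618 − 453) / (log₂ 32 − log₂ 6) = 165 / (5 − 2.5850) = 68.322 ms/bit
  a = 453 − 68.322 × 2.5850 = 276.390 ms
Then RT(8) = 276.390 + 68.322 × log₂ 8 = 276.390 + 68.322 × 3 ≈ 481.356 ms.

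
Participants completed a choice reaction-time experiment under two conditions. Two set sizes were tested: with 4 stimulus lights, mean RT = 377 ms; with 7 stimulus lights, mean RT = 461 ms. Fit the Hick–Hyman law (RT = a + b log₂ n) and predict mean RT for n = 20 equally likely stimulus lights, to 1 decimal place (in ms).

618.6 ms

With log₂ n on the abscissa the relation is linear; from the two conditions:
  b = (461 − 377) / (log₂ 7 − log₂ 4) = 84 / (2.8074 − 2) = 104.043 ms/bit
  a = 377 − 104.043 × 2 = 168.913 ms
Then RT(20) = 168.913 + 104.043 × log₂ 20 = 168.913 + 104.043 × 4.3219 ≈ 618.581 ms.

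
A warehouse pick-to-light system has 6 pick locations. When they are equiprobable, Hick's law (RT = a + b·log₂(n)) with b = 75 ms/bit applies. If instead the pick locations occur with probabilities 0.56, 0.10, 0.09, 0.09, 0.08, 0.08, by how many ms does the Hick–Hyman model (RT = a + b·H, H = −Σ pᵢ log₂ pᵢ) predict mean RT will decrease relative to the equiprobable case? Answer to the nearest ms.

43 ms

The RT saving is b·ΔH. Equiprobable H₀ = log₂(6) = 2.5850 bits; with the given probabilities H = 2.0090 bits.
b·(H₀ − H) = 75 × (2.5850 − 2.0090) = 43.20 ms.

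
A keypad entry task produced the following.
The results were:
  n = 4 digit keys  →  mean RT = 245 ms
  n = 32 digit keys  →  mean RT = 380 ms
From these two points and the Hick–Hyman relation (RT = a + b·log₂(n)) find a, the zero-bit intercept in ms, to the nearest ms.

155 ms

Slope: b = (380 − 245) / (log₂ 32 − log₂ 4) = 135/3.0000 = 45 ms/bit.
Intercept: a = 245 − 45·log₂(4) = 155.000 ms.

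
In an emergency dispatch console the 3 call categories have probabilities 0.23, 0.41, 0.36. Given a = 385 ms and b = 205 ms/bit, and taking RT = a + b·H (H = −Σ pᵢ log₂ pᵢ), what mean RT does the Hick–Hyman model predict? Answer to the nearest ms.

H = 0.23·log₂(1/0.23) + 0.41·log₂(1/0.41) + 0.36·log₂(1/0.36) = 1.5457 bits.
RT = 385 + 205 × 1.5457 = 701.86 ms.

702 ms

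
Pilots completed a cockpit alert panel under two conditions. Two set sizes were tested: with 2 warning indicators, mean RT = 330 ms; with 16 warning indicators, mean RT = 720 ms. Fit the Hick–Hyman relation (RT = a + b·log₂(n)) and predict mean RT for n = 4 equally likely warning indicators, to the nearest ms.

Fit slope and intercept:
  b = (720 − 330) / (log₂ 16 − log₂ 2) = 390 / (4 − 1) = 130 ms/bit
  a = 330 − 130 × 1 = 200 ms
Then RT(4) = 200 + 130 × log₂ 4 = 200 + 130 × 2 ≈ 460.000 ms.

460 ms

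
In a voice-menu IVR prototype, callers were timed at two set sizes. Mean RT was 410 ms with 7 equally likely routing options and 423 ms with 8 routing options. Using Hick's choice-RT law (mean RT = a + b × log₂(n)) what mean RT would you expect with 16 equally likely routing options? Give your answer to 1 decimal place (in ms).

490.5 ms

With log₂ n on the abscissa the relation is linear; from the two conditions:
  b = (423 − 410) / (log₂ 8 − log₂ 7) = 13 / (3 − 2.8074) = 67.482 ms/bit
  a = 410 − 67.482 × 2.8074 = 220.555 ms
Then RT(16) = 220.555 + 67.482 × log₂ 16 = 220.555 + 67.482 × 4 ≈ 490.482 ms.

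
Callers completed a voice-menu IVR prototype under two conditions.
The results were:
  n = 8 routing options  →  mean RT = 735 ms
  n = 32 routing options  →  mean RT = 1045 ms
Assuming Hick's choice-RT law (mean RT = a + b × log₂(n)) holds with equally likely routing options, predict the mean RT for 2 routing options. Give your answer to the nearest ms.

425 ms

RT is linear in log₂ n, so two points fix the line:
  b = (1045 − 735) / (log₂ 32 − log₂ 8) = 310 / (5 − 3) = 155 ms/bit
  a = 735 − 155 × 3 = 270 ms
Then RT(2) = 270 + 155 × log₂ 2 = 270 + 155 × 1 ≈ 425.000 ms.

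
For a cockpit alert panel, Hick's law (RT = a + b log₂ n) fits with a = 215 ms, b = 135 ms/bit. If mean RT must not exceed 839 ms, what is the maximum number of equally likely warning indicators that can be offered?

Information budget: (839 − 215)/135 = 4.6222 bits, so n ≤ 2^4.6222 = 24.628 → at most 24.

24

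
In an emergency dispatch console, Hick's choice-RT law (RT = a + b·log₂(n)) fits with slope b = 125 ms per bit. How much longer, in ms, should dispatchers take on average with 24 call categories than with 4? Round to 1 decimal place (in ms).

323.1 ms

ΔRT = (a + b log₂ n₂) − (a + b log₂ n₁) = b·(log₂ n₂ − log₂ n₁).
log₂(24) − log₂(4) = 4.5850 − 2 = 2.5850.
ΔRT = 125 × 2.5850 = 323.120 ms.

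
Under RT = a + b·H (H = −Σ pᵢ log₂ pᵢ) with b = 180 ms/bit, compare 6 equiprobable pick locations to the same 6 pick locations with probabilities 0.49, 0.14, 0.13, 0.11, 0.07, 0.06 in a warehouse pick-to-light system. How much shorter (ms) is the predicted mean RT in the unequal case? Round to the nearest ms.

79 ms

The RT saving is b·ΔH. Equiprobable H₀ = log₂(6) = 2.5850 bits; with the given probabilities H = 2.1464 bits.
b·(H₀ − H) = 180 × (2.5850 − 2.1464) = 78.94 ms.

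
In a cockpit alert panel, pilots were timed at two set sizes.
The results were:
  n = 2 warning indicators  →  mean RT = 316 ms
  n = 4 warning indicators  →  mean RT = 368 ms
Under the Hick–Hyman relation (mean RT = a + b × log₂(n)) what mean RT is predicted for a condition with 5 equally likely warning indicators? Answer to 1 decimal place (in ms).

384.7 ms

RT is linear in log₂ n, so two points fix the line:
  b = (368 − 316) / (log₂ 4 − log₂ 2) = 52 / (2 − 1) = 52.000 ms/bit
  a = 316 − 52.000 × 1 = 264.000 ms
Then RT(5) = 264.000 + 52.000 × log₂ 5 = 264.000 + 52.000 × 2.3219 ≈ 384.740 ms.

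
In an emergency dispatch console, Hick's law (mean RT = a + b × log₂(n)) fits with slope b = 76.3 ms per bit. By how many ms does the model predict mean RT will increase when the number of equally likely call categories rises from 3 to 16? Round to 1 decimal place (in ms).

184.3 ms

The intercept a cancels: ΔRT = b·(log₂ n₂ − log₂ n₁) = b·log₂(n₂/n₁).
log₂(16) − log₂(3) = 4 − 1.5850 = 2.4150.
ΔRT = 76.3 × 2.4150 = 184.267 ms.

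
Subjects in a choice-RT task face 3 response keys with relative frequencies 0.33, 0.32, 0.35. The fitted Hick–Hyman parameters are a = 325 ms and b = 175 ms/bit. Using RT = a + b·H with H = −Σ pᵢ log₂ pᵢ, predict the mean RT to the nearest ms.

602 ms

Entropy contributions −pᵢ log₂ pᵢ: 0.5278, 0.5260, 0.5301; sum H = 1.5840 bits.
RT = a + bH = 325 + 175·1.5840 = 602.19 ms.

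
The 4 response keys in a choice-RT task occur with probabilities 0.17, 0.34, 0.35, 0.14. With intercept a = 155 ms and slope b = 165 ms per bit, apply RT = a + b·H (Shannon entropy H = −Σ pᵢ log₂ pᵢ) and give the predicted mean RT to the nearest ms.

Entropy contributions −pᵢ log₂ pᵢ: 0.4346, 0.5292, 0.5301, 0.3971; sum H = 1.8910 bits.
RT = a + bH = 155 + 165·1.8910 = 467.01 ms.

467 ms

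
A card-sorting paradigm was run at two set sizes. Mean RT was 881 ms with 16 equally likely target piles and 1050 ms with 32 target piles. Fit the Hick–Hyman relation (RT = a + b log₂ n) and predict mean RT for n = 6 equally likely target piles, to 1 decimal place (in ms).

641.9 ms

RT is linear in log₂ n, so two points fix the line:
  b = (1050 − 881) / (log₂ 32 − log₂ 16) = 169 / (5 − 4) = 169.000 ms/bit
  a = 881 − 169.000 × 4 = 205.000 ms
Then RT(6) = 205.000 + 169.000 × log₂ 6 = 205.000 + 169.000 × 2.5850 ≈ 641.859 ms.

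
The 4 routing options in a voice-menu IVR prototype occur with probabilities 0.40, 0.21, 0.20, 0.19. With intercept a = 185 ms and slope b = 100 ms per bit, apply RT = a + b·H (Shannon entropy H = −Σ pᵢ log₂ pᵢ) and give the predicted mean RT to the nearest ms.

377 ms

Entropy contributions −pᵢ log₂ pᵢ: 0.5288, 0.4728, 0.4644, 0.4552; sum H = 1.9212 bits.
RT = a + bH = 185 + 100·1.9212 = 377.12 ms.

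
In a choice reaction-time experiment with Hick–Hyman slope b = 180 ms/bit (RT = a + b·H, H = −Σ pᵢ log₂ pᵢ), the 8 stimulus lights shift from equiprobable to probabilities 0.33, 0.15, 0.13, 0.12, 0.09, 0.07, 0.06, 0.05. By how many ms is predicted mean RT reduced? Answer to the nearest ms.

49 ms

Equiprobable entropy H₀ = log₂ 8 = 3.0000 bits.
Skewed entropy H = −Σ pᵢ log₂ pᵢ = 2.7289 bits.
ΔRT = b·(H₀ − H) = 180 × 0.2711 = 48.79 ms.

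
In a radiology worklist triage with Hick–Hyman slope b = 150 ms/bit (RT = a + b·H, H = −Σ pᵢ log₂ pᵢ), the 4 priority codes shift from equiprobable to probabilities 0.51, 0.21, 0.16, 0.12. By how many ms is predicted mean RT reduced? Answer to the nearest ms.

The RT saving is b·ΔH. Equiprobable H₀ = log₂(4) = 2.0000 bits; with the given probabilities H = 1.7583 bits.
b·(H₀ − H) = 150 × (2.0000 − 1.7583) = 36.25 ms.

36 ms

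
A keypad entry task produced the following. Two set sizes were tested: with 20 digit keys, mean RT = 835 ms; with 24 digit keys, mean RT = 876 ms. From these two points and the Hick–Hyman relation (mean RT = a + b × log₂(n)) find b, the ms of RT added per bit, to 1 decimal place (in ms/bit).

Slope: b = (876 − 835) / (log₂ 24 − log₂ 20) = 41/0.2630 = 155.873 ms/bit.

155.9 ms/bit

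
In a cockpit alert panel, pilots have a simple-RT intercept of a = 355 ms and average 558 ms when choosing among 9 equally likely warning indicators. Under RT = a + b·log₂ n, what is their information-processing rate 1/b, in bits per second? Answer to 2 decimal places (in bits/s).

Choice component = 558 − 355 = 203 ms over log₂(9) = 3.1699 bits.
b = 203 / 3.1699 = 64.039 ms/bit, so 1/b = 15.615 bits/s.

15.62 bits/s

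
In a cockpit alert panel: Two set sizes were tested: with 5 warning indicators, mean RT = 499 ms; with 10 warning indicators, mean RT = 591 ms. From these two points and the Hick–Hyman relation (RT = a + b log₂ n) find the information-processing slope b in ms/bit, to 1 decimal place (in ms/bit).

92.0 ms/bit

The slope on a log₂ axis is (591 − 499) / (3.3219 − 2.3219) = 92.000 ms/bit.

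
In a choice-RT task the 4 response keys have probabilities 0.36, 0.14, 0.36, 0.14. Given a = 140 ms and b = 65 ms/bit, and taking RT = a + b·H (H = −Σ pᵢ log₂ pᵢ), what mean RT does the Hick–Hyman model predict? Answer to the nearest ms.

H = 0.36·log₂(1/0.36) + 0.14·log₂(1/0.14) + 0.36·log₂(1/0.36) + 0.14·log₂(1/0.14) = 1.8555 bits.
RT = 140 + 65 × 1.8555 = 260.60 ms.

261 ms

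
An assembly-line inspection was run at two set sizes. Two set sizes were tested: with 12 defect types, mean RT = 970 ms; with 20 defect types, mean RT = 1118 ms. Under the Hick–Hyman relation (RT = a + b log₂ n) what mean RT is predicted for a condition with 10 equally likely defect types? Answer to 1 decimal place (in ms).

Fit slope and intercept:
  b = (1118 − 970) / (log₂ 20 − log₂ 12) = 148 / (4.3219 − 3.5850) = 200.823 ms/bit
  a = 970 − 200.823 × 3.5850 = 250.055 ms
Then RT(10) = 250.055 + 200.823 × log₂ 10 = 250.055 + 200.823 × 3.3219 ≈ 917.177 ms.

917.2 ms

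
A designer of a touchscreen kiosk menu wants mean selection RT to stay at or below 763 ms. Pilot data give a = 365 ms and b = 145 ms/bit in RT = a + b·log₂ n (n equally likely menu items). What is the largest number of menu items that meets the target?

Set 365 + 145·log₂ n ≤ 763 → log₂ n ≤ (763 − 365)/145 = 2.7448.
So n ≤ 2^2.7448 = 6.703; the largest integer n is 6.

6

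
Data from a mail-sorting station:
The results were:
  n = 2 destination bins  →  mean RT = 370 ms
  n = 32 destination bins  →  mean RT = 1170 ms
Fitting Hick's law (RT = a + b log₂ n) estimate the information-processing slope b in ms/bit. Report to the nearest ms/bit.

200 ms/bit

Slope: b = (1170 − 370) / (log₂ 32 − log₂ 2) = 800/4.0000 = 200 ms/bit.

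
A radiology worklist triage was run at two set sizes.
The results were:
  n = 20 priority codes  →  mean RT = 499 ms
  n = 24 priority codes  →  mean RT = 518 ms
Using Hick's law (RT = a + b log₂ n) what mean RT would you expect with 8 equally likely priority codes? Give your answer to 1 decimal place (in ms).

RT is linear in log₂ n, so two points fix the line:
  b = (518 − 499) / (log₂ 24 − log₂ 20) = 19 / (4.5850 − 4.3219) = 72.234 ms/bit
  a = 499 − 72.234 × 4.3219 = 186.810 ms
Then RT(8) = 186.810 + 72.234 × log₂ 8 = 186.810 + 72.234 × 3 ≈ 403.512 ms.

403.5 ms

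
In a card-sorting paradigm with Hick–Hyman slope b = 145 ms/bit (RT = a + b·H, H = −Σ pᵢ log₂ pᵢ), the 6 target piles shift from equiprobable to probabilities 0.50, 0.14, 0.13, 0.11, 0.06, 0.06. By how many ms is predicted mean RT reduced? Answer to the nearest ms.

68 ms

Equiprobable entropy H₀ = log₂ 6 = 2.5850 bits.
Skewed entropy H = −Σ pᵢ log₂ pᵢ = 2.1171 bits.
ΔRT = b·(H₀ − H) = 145 × 0.4679 = 67.84 ms.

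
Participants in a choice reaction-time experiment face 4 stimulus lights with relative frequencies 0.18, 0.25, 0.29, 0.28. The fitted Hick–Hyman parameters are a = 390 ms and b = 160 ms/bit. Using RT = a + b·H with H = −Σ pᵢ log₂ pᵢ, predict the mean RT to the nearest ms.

706 ms

Entropy contributions −pᵢ log₂ pᵢ: 0.4453, 0.5000, 0.5179, 0.5142; sum H = 1.9774 bits.
RT = a + bH = 390 + 160·1.9774 = 706.39 ms.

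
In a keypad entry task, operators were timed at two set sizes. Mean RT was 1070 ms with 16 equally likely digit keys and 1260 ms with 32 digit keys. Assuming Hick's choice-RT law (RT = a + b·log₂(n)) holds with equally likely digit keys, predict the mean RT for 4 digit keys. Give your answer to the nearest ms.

With log₂ n on the abscissa the relation is linear; from the two conditions:
  b = (1260 − 1070) / (log₂ 32 − log₂ 16) = 190 / (5 − 4) = 190 ms/bit
  a = 1070 − 190 × 4 = 310 ms
Then RT(4) = 310 + 190 × log₂ 4 = 310 + 190 × 2 ≈ 690.000 ms.

690 ms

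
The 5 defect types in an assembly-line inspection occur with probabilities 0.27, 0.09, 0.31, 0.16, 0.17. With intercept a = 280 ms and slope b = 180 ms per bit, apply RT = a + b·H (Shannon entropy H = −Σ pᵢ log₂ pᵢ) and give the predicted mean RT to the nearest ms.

677 ms

Entropy contributions −pᵢ log₂ pᵢ: 0.5100, 0.3127, 0.5238, 0.4230, 0.4346; sum H = 2.2041 bits.
RT = a + bH = 280 + 180·2.2041 = 676.73 ms.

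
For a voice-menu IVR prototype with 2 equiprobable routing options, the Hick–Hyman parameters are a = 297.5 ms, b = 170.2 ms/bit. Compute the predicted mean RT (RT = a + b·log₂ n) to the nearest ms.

log₂(2) = 1 bits, so RT = 297.5 + 170.2 × 1 ≈ 467.700 ms.

468 ms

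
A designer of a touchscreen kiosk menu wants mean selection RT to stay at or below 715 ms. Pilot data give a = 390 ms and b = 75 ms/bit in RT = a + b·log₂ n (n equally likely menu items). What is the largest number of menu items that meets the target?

20

75·log₂ n ≤ 715 − 390 = 325, giving log₂ n ≤ 4.3333 and n ≤ 20.159. The largest whole number is 20.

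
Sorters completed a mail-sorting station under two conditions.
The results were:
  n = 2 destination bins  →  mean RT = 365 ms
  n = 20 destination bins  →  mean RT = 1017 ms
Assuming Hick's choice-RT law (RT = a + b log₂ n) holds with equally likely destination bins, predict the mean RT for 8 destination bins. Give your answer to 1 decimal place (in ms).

RT is linear in log₂ n, so two points fix the line:
  b = (1017 − 365) / (log₂ 20 − log₂ 2) = 652 / (4.3219 − 1) = 196.272 ms/bit
  a = 365 − 196.272 × 1 = 168.728 ms
Then RT(8) = 168.728 + 196.272 × log₂ 8 = 168.728 + 196.272 × 3 ≈ 757.543 ms.

757.5 ms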